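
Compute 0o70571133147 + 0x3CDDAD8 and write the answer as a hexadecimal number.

0o70571133147 = 0x1C5E4B667 in hexadecimal.
Add column by column in base 16, right to left:
  7+8 = F
  6+D = 3 carry 1
  6+A+1 = 1 carry 1
  B+D+1 = 9 carry 1
  4+D+1 = 2 carry 1
  E+C+1 = B carry 1
  5+3+1 = 9
  C+0 = C
  1+0 = 1

0x1C9B2913F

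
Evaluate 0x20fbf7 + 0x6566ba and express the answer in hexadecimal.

0x8662b1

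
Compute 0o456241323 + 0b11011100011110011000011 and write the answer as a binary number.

0b101001001110111111110010110

0o456241323 = 0b100101110010100001011010011 in binary.
Add column by column in base 2, right to left:
  1+1 = 0 carry 1
  1+1+1 = 1 carry 1
  0+0+1 = 1
  0+0 = 0
  1+0 = 1
  0+0 = 0
  1+1 = 0 carry 1
  1+1+1 = 1 carry 1
  0+0+1 = 1
  1+0 = 1
  0+1 = 1
  0+1 = 1
  0+1 = 1
  0+1 = 1
  1+0 = 1
  0+0 = 0
  1+0 = 1
  0+1 = 1
  0+1 = 1
  1+1 = 0 carry 1
  1+0+1 = 0 carry 1
  1+1+1 = 1 carry 1
  0+1+1 = 0 carry 1
  1+0+1 = 0 carry 1
  0+0+1 = 1
  0+0 = 0
  1+0 = 1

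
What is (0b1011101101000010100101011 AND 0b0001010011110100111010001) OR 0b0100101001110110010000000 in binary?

0b1011101101000010100101011 AND 0b0001010011110100111010001 = 0b0001000001000000100000001.
Then OR with 0b0100101001110110010000000.

0b101101001110110110000001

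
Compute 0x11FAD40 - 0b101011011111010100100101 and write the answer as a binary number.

0b11100011011100000011011

0x11FAD40 = 0b1000111111010110101000000 in binary.
Subtract column by column in base 2:
  0-1 → 1 (borrow)
  0-0-1 → 1 (borrow)
  0-1-1 → 0 (borrow)
  0-0-1 → 1 (borrow)
  0-0-1 → 1 (borrow)
  0-1-1 → 0 (borrow)
  1-0-1 → 0
  0-0 → 0
  1-1 → 0
  0-0 → 0
  1-1 → 0
  1-0 → 1
  0-1 → 1 (borrow)
  1-1-1 → 1 (borrow)
  0-1-1 → 0 (borrow)
  1-1-1 → 1 (borrow)
  1-1-1 → 1 (borrow)
  1-0-1 → 0
  1-1 → 0
  1-1 → 0
  1-0 → 1
  0-1 → 1 (borrow)
  0-0-1 → 1 (borrow)
  0-1-1 → 0 (borrow)
  1-0-1 → 0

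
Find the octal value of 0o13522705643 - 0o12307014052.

0o1213671571

Subtract column by column in base 8:
  3-2 → 1
  4-5 → 7 (borrow)
  6-0-1 → 5
  5-4 → 1
  0-1 → 7 (borrow)
  7-0-1 → 6
  2-7 → 3 (borrow)
  2-0-1 → 1
  5-3 → 2
  3-2 → 1
  1-1 → 0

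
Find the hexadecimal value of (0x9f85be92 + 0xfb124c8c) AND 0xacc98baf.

Add column by column in base 16, right to left:
  2+c = e
  9+8 = 1 carry 1
  e+c+1 = b carry 1
  b+4+1 = 0 carry 1
  5+2+1 = 8
  8+1 = 9
  f+b = a carry 1
  9+f+1 = 9 carry 1
  final carry 1
Sum = 0x19a980b1e; now AND with 0xacc98baf:
  1&0=0, 9&a=8, a&c=8, 9&c=8, 8&9=8, 0&8=0, b&b=b, 1&a=0, e&f=e

0x88880b0e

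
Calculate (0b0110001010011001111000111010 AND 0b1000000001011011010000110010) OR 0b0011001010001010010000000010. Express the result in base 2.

0b0110001010011001111000111010 AND 0b1000000001011011010000110010 = 0b0000000000011001010000110010.
Then OR with 0b0011001010001010010000000010.

0b11001010011011010000110010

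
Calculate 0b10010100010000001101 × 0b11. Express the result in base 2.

0b110111100110000100111

Multiply each base-2 digit by 3, carrying:
  1×3 = 3 → write 1 carry 1
  0×3+1 = 1 → write 1
  1×3 = 3 → write 1 carry 1
  1×3+1 = 4 → write 0 carry 2
  0×3+2 = 2 → write 0 carry 1
  0×3+1 = 1 → write 1
  0×3 = 0 → write 0
  0×3 = 0 → write 0
  0×3 = 0 → write 0
  0×3 = 0 → write 0
  1×3 = 3 → write 1 carry 1
  0×3+1 = 1 → write 1
  0×3 = 0 → write 0
  0×3 = 0 → write 0
  1×3 = 3 → write 1 carry 1
  0×3+1 = 1 → write 1
  1×3 = 3 → write 1 carry 1
  0×3+1 = 1 → write 1
  0×3 = 0 → write 0
  1×3 = 3 → write 1 carry 1
  remaining carry: 1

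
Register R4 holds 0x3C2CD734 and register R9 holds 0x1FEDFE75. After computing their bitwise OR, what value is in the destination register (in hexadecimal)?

OR each hex digit independently (no carries):
  3|1=3, C|F=F, 2|E=E, C|D=D, D|F=F, 7|E=F, 3|7=7, 4|5=5

0x3FEDFF75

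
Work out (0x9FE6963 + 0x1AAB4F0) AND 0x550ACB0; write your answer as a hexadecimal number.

0x1000C10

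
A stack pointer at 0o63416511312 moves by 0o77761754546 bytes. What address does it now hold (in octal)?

0o163400466060

Add column by column in base 8, right to left:
  2+6 = 0 carry 1
  1+4+1 = 6
  3+5 = 0 carry 1
  1+4+1 = 6
  1+5 = 6
  5+7 = 4 carry 1
  6+1+1 = 0 carry 1
  1+6+1 = 0 carry 1
  4+7+1 = 4 carry 1
  3+7+1 = 3 carry 1
  6+7+1 = 6 carry 1
  final carry 1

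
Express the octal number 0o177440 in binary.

Each octal digit is 3 bits: 1=001 7=111 7=111 4=100 4=100 0=000.

0b1111111100100000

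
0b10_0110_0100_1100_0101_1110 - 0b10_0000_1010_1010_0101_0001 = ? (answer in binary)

Subtract column by column in base 2:
  0-1 → 1 (borrow)
  1-0-1 → 0
  1-0 → 1
  1-0 → 1
  1-1 → 0
  0-0 → 0
  1-1 → 0
  0-0 → 0
  0-0 → 0
  0-1 → 1 (borrow)
  1-0-1 → 0
  1-1 → 0
  0-0 → 0
  0-1 → 1 (borrow)
  1-0-1 → 0
  0-1 → 1 (borrow)
  0-0-1 → 1 (borrow)
  1-0-1 → 0
  1-0 → 1
  0-0 → 0
  0-0 → 0
  1-1 → 0

0b1011010001000001101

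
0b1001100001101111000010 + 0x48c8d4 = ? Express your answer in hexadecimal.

0x6ee496

0b1001100001101111000010 = 0x261bc2 in hexadecimal.
Add column by column in base 16, right to left:
  2+4 = 6
  c+d = 9 carry 1
  b+8+1 = 4 carry 1
  1+c+1 = e
  6+8 = e
  2+4 = 6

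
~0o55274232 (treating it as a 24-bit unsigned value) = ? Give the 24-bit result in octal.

0o22503545

Each oct digit d becomes 7−d:
  5→2, 5→2, 2→5, 7→0, 4→3, 2→5, 3→4, 2→5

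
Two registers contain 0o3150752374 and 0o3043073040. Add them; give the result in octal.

0o6214045434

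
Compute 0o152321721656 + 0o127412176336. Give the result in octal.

0o301734120214

Add column by column in base 8, right to left:
  6+6 = 4 carry 1
  5+3+1 = 1 carry 1
  6+3+1 = 2 carry 1
  1+6+1 = 0 carry 1
  2+7+1 = 2 carry 1
  7+1+1 = 1 carry 1
  1+2+1 = 4
  2+1 = 3
  3+4 = 7
  2+7 = 1 carry 1
  5+2+1 = 0 carry 1
  1+1+1 = 3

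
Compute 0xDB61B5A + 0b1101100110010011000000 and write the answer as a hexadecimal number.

0xDEC801A

0b1101100110010011000000 = 0x3664C0 in hexadecimal.
Add column by column in base 16, right to left:
  A+0 = A
  5+C = 1 carry 1
  B+4+1 = 0 carry 1
  1+6+1 = 8
  6+6 = C
  B+3 = E
  D+0 = D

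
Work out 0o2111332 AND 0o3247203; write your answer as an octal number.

AND each oct digit independently (no carries):
  2&3=2, 1&2=0, 1&4=0, 1&7=1, 3&2=2, 3&0=0, 2&3=2

0o2001202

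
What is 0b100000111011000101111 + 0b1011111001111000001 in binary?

Add column by column in base 2, right to left:
  1+1 = 0 carry 1
  1+0+1 = 0 carry 1
  1+0+1 = 0 carry 1
  1+0+1 = 0 carry 1
  0+0+1 = 1
  1+0 = 1
  0+1 = 1
  0+1 = 1
  0+1 = 1
  1+1 = 0 carry 1
  1+0+1 = 0 carry 1
  0+0+1 = 1
  1+1 = 0 carry 1
  1+1+1 = 1 carry 1
  1+1+1 = 1 carry 1
  0+1+1 = 0 carry 1
  0+1+1 = 0 carry 1
  0+0+1 = 1
  0+1 = 1
  0+0 = 0
  1+0 = 1

0b101100110100111110000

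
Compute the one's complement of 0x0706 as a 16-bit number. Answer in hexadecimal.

0xf8f9

Each hex digit d becomes f−d:
  0→f, 7→8, 0→f, 6→9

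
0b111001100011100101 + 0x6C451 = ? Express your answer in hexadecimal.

0b111001100011100101 = 0x398E5 in hexadecimal.
Add column by column in base 16, right to left:
  5+1 = 6
  E+5 = 3 carry 1
  8+4+1 = D
  9+C = 5 carry 1
  3+6+1 = A

0xA5D36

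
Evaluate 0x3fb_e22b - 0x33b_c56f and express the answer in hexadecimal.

Subtract column by column in base 16:
  b-f → c (borrow)
  2-6-1 → b (borrow)
  2-5-1 → c (borrow)
  e-c-1 → 1
  b-b → 0
  f-3 → c
  3-3 → 0

0xc01cbc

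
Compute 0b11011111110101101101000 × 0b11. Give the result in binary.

0b1010011111100001000111000

Multiply each base-2 digit by 3, carrying:
  0×3 = 0 → write 0
  0×3 = 0 → write 0
  0×3 = 0 → write 0
  1×3 = 3 → write 1 carry 1
  0×3+1 = 1 → write 1
  1×3 = 3 → write 1 carry 1
  1×3+1 = 4 → write 0 carry 2
  0×3+2 = 2 → write 0 carry 1
  1×3+1 = 4 → write 0 carry 2
  1×3+2 = 5 → write 1 carry 2
  0×3+2 = 2 → write 0 carry 1
  1×3+1 = 4 → write 0 carry 2
  0×3+2 = 2 → write 0 carry 1
  1×3+1 = 4 → write 0 carry 2
  1×3+2 = 5 → write 1 carry 2
  1×3+2 = 5 → write 1 carry 2
  1×3+2 = 5 → write 1 carry 2
  1×3+2 = 5 → write 1 carry 2
  1×3+2 = 5 → write 1 carry 2
  1×3+2 = 5 → write 1 carry 2
  0×3+2 = 2 → write 0 carry 1
  1×3+1 = 4 → write 0 carry 2
  1×3+2 = 5 → write 1 carry 2
  remaining carry: 10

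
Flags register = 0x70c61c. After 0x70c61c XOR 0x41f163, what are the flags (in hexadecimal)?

0x31377f

XOR each hex digit independently (no carries):
  7^4=3, 0^1=1, c^f=3, 6^1=7, 1^6=7, c^3=f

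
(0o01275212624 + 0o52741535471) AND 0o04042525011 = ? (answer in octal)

Add column by column in base 8, right to left:
  4+1 = 5
  2+7 = 1 carry 1
  6+4+1 = 3 carry 1
  2+5+1 = 0 carry 1
  1+3+1 = 5
  2+5 = 7
  5+1 = 6
  7+4 = 3 carry 1
  2+7+1 = 2 carry 1
  1+2+1 = 4
  0+5 = 5
Sum = 0o54236750315; now AND with 0o04042525011:
  5&0=0, 4&4=4, 2&0=0, 3&4=0, 6&2=2, 7&5=5, 5&2=0, 0&5=0, 3&0=0, 1&1=1, 5&1=1

0o4002500011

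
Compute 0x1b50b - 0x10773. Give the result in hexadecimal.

0xad98

Subtract column by column in base 16:
  b-3 → 8
  0-7 → 9 (borrow)
  5-7-1 → d (borrow)
  b-0-1 → a
  1-1 → 0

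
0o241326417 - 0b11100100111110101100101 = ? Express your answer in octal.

0o204627652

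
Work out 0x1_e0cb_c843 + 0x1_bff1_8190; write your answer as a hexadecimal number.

0x3a0bd49d3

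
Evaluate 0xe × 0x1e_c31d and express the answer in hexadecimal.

Multiply each base-16 digit by 14, carrying:
  d×14 = 182 → write 6 carry 11
  1×14+11 = 25 → write 9 carry 1
  3×14+1 = 43 → write b carry 2
  c×14+2 = 170 → write a carry 10
  e×14+10 = 206 → write e carry 12
  1×14+12 = 26 → write a carry 1
  remaining carry: 1

0x1aeab96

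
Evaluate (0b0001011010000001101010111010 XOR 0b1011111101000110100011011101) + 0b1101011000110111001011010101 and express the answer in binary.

0b10111111111111110010100111100

First 0b0001011010000001101010111010 XOR 0b1011111101000110100011011101 = 0b1010100111000111001001100111.
Add column by column in base 2, right to left:
  1+1 = 0 carry 1
  1+0+1 = 0 carry 1
  1+1+1 = 1 carry 1
  0+0+1 = 1
  0+1 = 1
  1+0 = 1
  1+1 = 0 carry 1
  0+1+1 = 0 carry 1
  0+0+1 = 1
  1+1 = 0 carry 1
  0+0+1 = 1
  0+0 = 0
  1+1 = 0 carry 1
  1+1+1 = 1 carry 1
  1+1+1 = 1 carry 1
  0+0+1 = 1
  0+1 = 1
  0+1 = 1
  1+0 = 1
  1+0 = 1
  1+0 = 1
  0+1 = 1
  0+1 = 1
  1+0 = 1
  0+1 = 1
  1+0 = 1
  0+1 = 1
  1+1 = 0 carry 1
  final carry 1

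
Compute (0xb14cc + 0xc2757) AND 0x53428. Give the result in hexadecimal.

0x53420

Add column by column in base 16, right to left:
  c+7 = 3 carry 1
  c+5+1 = 2 carry 1
  4+7+1 = c
  1+2 = 3
  b+c = 7 carry 1
  final carry 1
Sum = 0x173c23; now AND with 0x53428:
  1&0=0, 7&5=5, 3&3=3, c&4=4, 2&2=2, 3&8=0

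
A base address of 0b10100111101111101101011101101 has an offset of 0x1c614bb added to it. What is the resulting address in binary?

0x1c614bb = 0b1110001100001010010111011 in binary.
Add column by column in base 2, right to left:
  1+1 = 0 carry 1
  0+1+1 = 0 carry 1
  1+0+1 = 0 carry 1
  1+1+1 = 1 carry 1
  0+1+1 = 0 carry 1
  1+1+1 = 1 carry 1
  1+0+1 = 0 carry 1
  1+1+1 = 1 carry 1
  0+0+1 = 1
  1+0 = 1
  0+1 = 1
  1+0 = 1
  1+1 = 0 carry 1
  0+0+1 = 1
  1+0 = 1
  1+0 = 1
  1+0 = 1
  1+1 = 0 carry 1
  1+1+1 = 1 carry 1
  0+0+1 = 1
  1+0 = 1
  1+0 = 1
  1+1 = 0 carry 1
  1+1+1 = 1 carry 1
  0+1+1 = 0 carry 1
  0+0+1 = 1
  1+0 = 1
  0+0 = 0
  1+0 = 1

0b10110101111011110111110101000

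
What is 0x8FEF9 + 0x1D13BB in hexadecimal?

0x2612B4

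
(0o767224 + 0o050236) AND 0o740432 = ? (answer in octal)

Add column by column in base 8, right to left:
  4+6 = 2 carry 1
  2+3+1 = 6
  2+2 = 4
  7+0 = 7
  6+5 = 3 carry 1
  7+0+1 = 0 carry 1
  final carry 1
Sum = 0o1037462; now AND with 0o740432:
  1&0=0, 0&7=0, 3&4=0, 7&0=0, 4&4=4, 6&3=2, 2&2=2

0o422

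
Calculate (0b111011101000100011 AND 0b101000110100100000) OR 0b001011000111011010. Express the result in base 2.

0b101011100111111010

0b111011101000100011 AND 0b101000110100100000 = 0b101000100000100000.
Then OR with 0b001011000111011010.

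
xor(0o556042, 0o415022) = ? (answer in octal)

XOR each oct digit independently (no carries):
  5^4=1, 5^1=4, 6^5=3, 0^0=0, 4^2=6, 2^2=0

0o143060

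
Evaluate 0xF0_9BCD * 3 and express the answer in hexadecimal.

0x2D1D367

Multiply each base-16 digit by 3, carrying:
  D×3 = 39 → write 7 carry 2
  C×3+2 = 38 → write 6 carry 2
  B×3+2 = 35 → write 3 carry 2
  9×3+2 = 29 → write D carry 1
  0×3+1 = 1 → write 1
  F×3 = 45 → write D carry 2
  remaining carry: 2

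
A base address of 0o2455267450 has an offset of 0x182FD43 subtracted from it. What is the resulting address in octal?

0x182FD43 = 0o140576503 in octal.
Subtract column by column in base 8:
  0-3 → 5 (borrow)
  5-0-1 → 4
  4-5 → 7 (borrow)
  7-6-1 → 0
  6-7 → 7 (borrow)
  2-5-1 → 4 (borrow)
  5-0-1 → 4
  5-4 → 1
  4-1 → 3
  2-0 → 2

0o2314470745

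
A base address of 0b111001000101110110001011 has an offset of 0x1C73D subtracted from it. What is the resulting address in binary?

0x1C73D = 0b11100011100111101 in binary.
Subtract column by column in base 2:
  1-1 → 0
  1-0 → 1
  0-1 → 1 (borrow)
  1-1-1 → 1 (borrow)
  0-1-1 → 0 (borrow)
  0-1-1 → 0 (borrow)
  0-0-1 → 1 (borrow)
  1-0-1 → 0
  1-1 → 0
  0-1 → 1 (borrow)
  1-1-1 → 1 (borrow)
  1-0-1 → 0
  1-0 → 1
  0-0 → 0
  1-1 → 0
  0-1 → 1 (borrow)
  0-1-1 → 0 (borrow)
  0-0-1 → 1 (borrow)
  1-0-1 → 0
  0-0 → 0
  0-0 → 0
  1-0 → 1
  1-0 → 1
  1-0 → 1

0b111000101001011001001110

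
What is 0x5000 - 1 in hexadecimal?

0x4fff

The trailing 3 digits are 0, so subtracting 1 borrows through: they become F and the next digit up decrements.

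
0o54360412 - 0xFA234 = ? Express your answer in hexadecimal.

0xA23ED6

0o54360412 = 0xB1E10A in hexadecimal.
Subtract column by column in base 16:
  A-4 → 6
  0-3 → D (borrow)
  1-2-1 → E (borrow)
  E-A-1 → 3
  1-F → 2 (borrow)
  B-0-1 → A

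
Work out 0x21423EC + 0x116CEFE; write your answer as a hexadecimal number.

0x32AF2EA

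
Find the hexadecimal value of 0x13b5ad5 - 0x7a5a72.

0xc10063

Subtract column by column in base 16:
  5-2 → 3
  d-7 → 6
  a-a → 0
  5-5 → 0
  b-a → 1
  3-7 → c (borrow)
  1-0-1 → 0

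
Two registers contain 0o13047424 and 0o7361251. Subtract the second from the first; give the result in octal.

0o3466153

Subtract column by column in base 8:
  4-1 → 3
  2-5 → 5 (borrow)
  4-2-1 → 1
  7-1 → 6
  4-6 → 6 (borrow)
  0-3-1 → 4 (borrow)
  3-7-1 → 3 (borrow)
  1-0-1 → 0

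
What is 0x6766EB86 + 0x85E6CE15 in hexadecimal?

0xED4DB99B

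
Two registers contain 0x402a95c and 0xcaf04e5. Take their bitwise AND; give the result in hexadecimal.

0x4020044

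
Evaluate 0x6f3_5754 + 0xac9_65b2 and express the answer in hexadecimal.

0x11bcbd06

Add column by column in base 16, right to left:
  4+2 = 6
  5+b = 0 carry 1
  7+5+1 = d
  5+6 = b
  3+9 = c
  f+c = b carry 1
  6+a+1 = 1 carry 1
  final carry 1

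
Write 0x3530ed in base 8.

0o15230355

Expand each hex digit to 4 bits: 3=0011 5=0101 3=0011 0=0000 e=1110 d=1101.
Group the bits in threes: 001 101 010 011 000 011 101 101 → 15230355.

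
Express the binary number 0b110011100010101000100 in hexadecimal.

0x19C544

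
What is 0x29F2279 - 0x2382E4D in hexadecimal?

Subtract column by column in base 16:
  9-D → C (borrow)
  7-4-1 → 2
  2-E → 4 (borrow)
  2-2-1 → F (borrow)
  F-8-1 → 6
  9-3 → 6
  2-2 → 0

0x66F42C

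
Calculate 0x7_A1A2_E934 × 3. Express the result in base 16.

Multiply each base-16 digit by 3, carrying:
  4×3 = 12 → write C
  3×3 = 9 → write 9
  9×3 = 27 → write B carry 1
  E×3+1 = 43 → write B carry 2
  2×3+2 = 8 → write 8
  A×3 = 30 → write E carry 1
  1×3+1 = 4 → write 4
  A×3 = 30 → write E carry 1
  7×3+1 = 22 → write 6 carry 1
  remaining carry: 1

0x16E4E8BB9C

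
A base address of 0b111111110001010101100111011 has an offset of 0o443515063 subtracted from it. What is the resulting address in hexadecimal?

0x36A1108

0b111111110001010101100111011 = 0x7F8AB3B in hexadecimal.
0o443515063 = 0x48E9A33 in hexadecimal.
Subtract column by column in base 16:
  B-3 → 8
  3-3 → 0
  B-A → 1
  A-9 → 1
  8-E → A (borrow)
  F-8-1 → 6
  7-4 → 3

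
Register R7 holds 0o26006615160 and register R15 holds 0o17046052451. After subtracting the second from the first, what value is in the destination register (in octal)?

0o6740542507

Subtract column by column in base 8:
  0-1 → 7 (borrow)
  6-5-1 → 0
  1-4 → 5 (borrow)
  5-2-1 → 2
  1-5 → 4 (borrow)
  6-0-1 → 5
  6-6 → 0
  0-4 → 4 (borrow)
  0-0-1 → 7 (borrow)
  6-7-1 → 6 (borrow)
  2-1-1 → 0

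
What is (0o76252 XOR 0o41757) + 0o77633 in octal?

First 0o76252 XOR 0o41757 = 0o37505.
Add column by column in base 8, right to left:
  5+3 = 0 carry 1
  0+3+1 = 4
  5+6 = 3 carry 1
  7+7+1 = 7 carry 1
  3+7+1 = 3 carry 1
  final carry 1

0o137340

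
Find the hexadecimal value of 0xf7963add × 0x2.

0x1ef2c75ba

Multiply each base-16 digit by 2, carrying:
  d×2 = 26 → write a carry 1
  d×2+1 = 27 → write b carry 1
  a×2+1 = 21 → write 5 carry 1
  3×2+1 = 7 → write 7
  6×2 = 12 → write c
  9×2 = 18 → write 2 carry 1
  7×2+1 = 15 → write f
  f×2 = 30 → write e carry 1
  remaining carry: 1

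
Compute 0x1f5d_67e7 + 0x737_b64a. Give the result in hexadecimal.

0x26951e31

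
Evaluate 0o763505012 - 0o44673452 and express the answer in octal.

Subtract column by column in base 8:
  2-2 → 0
  1-5 → 4 (borrow)
  0-4-1 → 3 (borrow)
  5-3-1 → 1
  0-7 → 1 (borrow)
  5-6-1 → 6 (borrow)
  3-4-1 → 6 (borrow)
  6-4-1 → 1
  7-0 → 7

0o716611340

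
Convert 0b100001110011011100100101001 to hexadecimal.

Group the bits into nibbles: 0100 0011 1001 1011 1001 0010 1001 → 439b929.

0x439b929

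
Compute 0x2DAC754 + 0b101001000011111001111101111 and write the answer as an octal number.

0x2DAC754 = 0o266543524 in octal.
0b101001000011111001111101111 = 0o510371757 in octal.
Add column by column in base 8, right to left:
  4+7 = 3 carry 1
  2+5+1 = 0 carry 1
  5+7+1 = 5 carry 1
  3+1+1 = 5
  4+7 = 3 carry 1
  5+3+1 = 1 carry 1
  6+0+1 = 7
  6+1 = 7
  2+5 = 7

0o777135503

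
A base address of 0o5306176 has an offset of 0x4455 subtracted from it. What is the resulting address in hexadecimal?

0x154829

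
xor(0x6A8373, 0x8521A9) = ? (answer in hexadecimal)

XOR each hex digit independently (no carries):
  6^8=E, A^5=F, 8^2=A, 3^1=2, 7^A=D, 3^9=A

0xEFA2DA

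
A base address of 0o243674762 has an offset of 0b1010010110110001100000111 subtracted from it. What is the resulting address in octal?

0b1010010110110001100000111 = 0o122661407 in octal.
Subtract column by column in base 8:
  2-7 → 3 (borrow)
  6-0-1 → 5
  7-4 → 3
  4-1 → 3
  7-6 → 1
  6-6 → 0
  3-2 → 1
  4-2 → 2
  2-1 → 1

0o121013353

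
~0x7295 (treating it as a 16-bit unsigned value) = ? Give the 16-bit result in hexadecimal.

0x8d6a

Each hex digit d becomes f−d:
  7→8, 2→d, 9→6, 5→a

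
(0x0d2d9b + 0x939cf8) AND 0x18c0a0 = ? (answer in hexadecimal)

0xc080

Add column by column in base 16, right to left:
  b+8 = 3 carry 1
  9+f+1 = 9 carry 1
  d+c+1 = a carry 1
  2+9+1 = c
  d+3 = 0 carry 1
  0+9+1 = a
Sum = 0xa0ca93; now AND with 0x18c0a0:
  a&1=0, 0&8=0, c&c=c, a&0=0, 9&a=8, 3&0=0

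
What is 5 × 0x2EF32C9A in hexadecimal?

Multiply each base-16 digit by 5, carrying:
  A×5 = 50 → write 2 carry 3
  9×5+3 = 48 → write 0 carry 3
  C×5+3 = 63 → write F carry 3
  2×5+3 = 13 → write D
  3×5 = 15 → write F
  F×5 = 75 → write B carry 4
  E×5+4 = 74 → write A carry 4
  2×5+4 = 14 → write E

0xEABFDF02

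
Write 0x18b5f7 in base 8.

Expand each hex digit to 4 bits: 1=0001 8=1000 b=1011 5=0101 f=1111 7=0111.
Group the bits in threes: 110 001 011 010 111 110 111 → 6132767.

0o6132767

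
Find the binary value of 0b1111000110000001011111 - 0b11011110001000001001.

0b1011100111111001010110

Subtract column by column in base 2:
  1-1 → 0
  1-0 → 1
  1-0 → 1
  1-1 → 0
  1-0 → 1
  0-0 → 0
  1-0 → 1
  0-0 → 0
  0-0 → 0
  0-1 → 1 (borrow)
  0-0-1 → 1 (borrow)
  0-0-1 → 1 (borrow)
  0-0-1 → 1 (borrow)
  1-1-1 → 1 (borrow)
  1-1-1 → 1 (borrow)
  0-1-1 → 0 (borrow)
  0-1-1 → 0 (borrow)
  0-0-1 → 1 (borrow)
  1-1-1 → 1 (borrow)
  1-1-1 → 1 (borrow)
  1-0-1 → 0
  1-0 → 1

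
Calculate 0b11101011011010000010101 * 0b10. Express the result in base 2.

0b111010110110100000101010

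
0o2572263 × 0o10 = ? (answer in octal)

0o25722630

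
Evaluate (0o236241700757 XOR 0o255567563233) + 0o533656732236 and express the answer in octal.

First 0o236241700757 XOR 0o255567563233 = 0o063726263564.
Add column by column in base 8, right to left:
  4+6 = 2 carry 1
  6+3+1 = 2 carry 1
  5+2+1 = 0 carry 1
  3+2+1 = 6
  6+3 = 1 carry 1
  2+7+1 = 2 carry 1
  6+6+1 = 5 carry 1
  2+5+1 = 0 carry 1
  7+6+1 = 6 carry 1
  3+3+1 = 7
  6+3 = 1 carry 1
  0+5+1 = 6

0o617605216022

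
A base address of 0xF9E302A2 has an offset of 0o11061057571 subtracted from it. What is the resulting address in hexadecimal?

0xB11EA329

0o11061057571 = 0x48C45F79 in hexadecimal.
Subtract column by column in base 16:
  2-9 → 9 (borrow)
  A-7-1 → 2
  2-F → 3 (borrow)
  0-5-1 → A (borrow)
  3-4-1 → E (borrow)
  E-C-1 → 1
  9-8 → 1
  F-4 → B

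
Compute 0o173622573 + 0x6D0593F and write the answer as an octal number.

0x6D0593F = 0o664054477 in octal.
Add column by column in base 8, right to left:
  3+7 = 2 carry 1
  7+7+1 = 7 carry 1
  5+4+1 = 2 carry 1
  2+4+1 = 7
  2+5 = 7
  6+0 = 6
  3+4 = 7
  7+6 = 5 carry 1
  1+6+1 = 0 carry 1
  final carry 1

0o1057677272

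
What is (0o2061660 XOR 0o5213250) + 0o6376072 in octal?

0o15670522

First 0o2061660 XOR 0o5213250 = 0o7272430.
Add column by column in base 8, right to left:
  0+2 = 2
  3+7 = 2 carry 1
  4+0+1 = 5
  2+6 = 0 carry 1
  7+7+1 = 7 carry 1
  2+3+1 = 6
  7+6 = 5 carry 1
  final carry 1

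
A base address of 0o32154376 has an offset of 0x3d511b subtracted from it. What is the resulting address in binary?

0o32154376 = 0b11010001101100011111110 in binary.
0x3d511b = 0b1111010101000100011011 in binary.
Subtract column by column in base 2:
  0-1 → 1 (borrow)
  1-1-1 → 1 (borrow)
  1-0-1 → 0
  1-1 → 0
  1-1 → 0
  1-0 → 1
  1-0 → 1
  1-0 → 1
  0-1 → 1 (borrow)
  0-0-1 → 1 (borrow)
  0-0-1 → 1 (borrow)
  1-0-1 → 0
  1-1 → 0
  0-0 → 0
  1-1 → 0
  1-0 → 1
  0-1 → 1 (borrow)
  0-0-1 → 1 (borrow)
  0-1-1 → 0 (borrow)
  1-1-1 → 1 (borrow)
  0-1-1 → 0 (borrow)
  1-1-1 → 1 (borrow)
  1-0-1 → 0

0b1010111000011111100011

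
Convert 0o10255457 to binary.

Each octal digit is 3 bits: 1=001 0=000 2=010 5=101 5=101 4=100 5=101 7=111.

0b1000010101101100101111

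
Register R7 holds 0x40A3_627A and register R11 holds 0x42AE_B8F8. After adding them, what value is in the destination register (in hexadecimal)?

0x83521B72

Add column by column in base 16, right to left:
  A+8 = 2 carry 1
  7+F+1 = 7 carry 1
  2+8+1 = B
  6+B = 1 carry 1
  3+E+1 = 2 carry 1
  A+A+1 = 5 carry 1
  0+2+1 = 3
  4+4 = 8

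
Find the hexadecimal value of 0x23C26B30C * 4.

0x8F09ACC30

Multiply each base-16 digit by 4, carrying:
  C×4 = 48 → write 0 carry 3
  0×4+3 = 3 → write 3
  3×4 = 12 → write C
  B×4 = 44 → write C carry 2
  6×4+2 = 26 → write A carry 1
  2×4+1 = 9 → write 9
  C×4 = 48 → write 0 carry 3
  3×4+3 = 15 → write F
  2×4 = 8 → write 8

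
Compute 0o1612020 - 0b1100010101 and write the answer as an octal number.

0o1610373

0b1100010101 = 0o1425 in octal.
Subtract column by column in base 8:
  0-5 → 3 (borrow)
  2-2-1 → 7 (borrow)
  0-4-1 → 3 (borrow)
  2-1-1 → 0
  1-0 → 1
  6-0 → 6
  1-0 → 1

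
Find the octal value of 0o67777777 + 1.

The trailing 7 digits are 7 (max in base 8), so adding 1 cascades: they roll to 0 and the next digit up increments.

0o70000000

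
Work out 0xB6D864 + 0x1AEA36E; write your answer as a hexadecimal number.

0x2657BD2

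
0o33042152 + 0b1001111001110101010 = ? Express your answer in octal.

0o34234024

0b1001111001110101010 = 0o1171652 in octal.
Add column by column in base 8, right to left:
  2+2 = 4
  5+5 = 2 carry 1
  1+6+1 = 0 carry 1
  2+1+1 = 4
  4+7 = 3 carry 1
  0+1+1 = 2
  3+1 = 4
  3+0 = 3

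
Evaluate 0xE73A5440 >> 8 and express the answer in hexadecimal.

0xE73A54

Shifting right by 8 bits = 2 hex digits: drop the last 2.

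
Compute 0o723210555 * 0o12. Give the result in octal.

Multiply each base-8 digit by 10, carrying:
  5×10 = 50 → write 2 carry 6
  5×10+6 = 56 → write 0 carry 7
  5×10+7 = 57 → write 1 carry 7
  0×10+7 = 7 → write 7
  1×10 = 10 → write 2 carry 1
  2×10+1 = 21 → write 5 carry 2
  3×10+2 = 32 → write 0 carry 4
  2×10+4 = 24 → write 0 carry 3
  7×10+3 = 73 → write 1 carry 9
  remaining carry: 11

0o11100527102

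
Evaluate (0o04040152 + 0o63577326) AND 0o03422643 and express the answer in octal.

0o3422400

Add column by column in base 8, right to left:
  2+6 = 0 carry 1
  5+2+1 = 0 carry 1
  1+3+1 = 5
  0+7 = 7
  4+7 = 3 carry 1
  0+5+1 = 6
  4+3 = 7
  0+6 = 6
Sum = 0o67637500; now AND with 0o03422643:
  6&0=0, 7&3=3, 6&4=4, 3&2=2, 7&2=2, 5&6=4, 0&4=0, 0&3=0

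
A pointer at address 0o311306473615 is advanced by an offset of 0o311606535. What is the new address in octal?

Add column by column in base 8, right to left:
  5+5 = 2 carry 1
  1+3+1 = 5
  6+5 = 3 carry 1
  3+6+1 = 2 carry 1
  7+0+1 = 0 carry 1
  4+6+1 = 3 carry 1
  6+1+1 = 0 carry 1
  0+1+1 = 2
  3+3 = 6
  1+0 = 1
  1+0 = 1
  3+0 = 3

0o311620302352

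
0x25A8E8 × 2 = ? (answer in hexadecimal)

0x4B51D0

Multiply each base-16 digit by 2, carrying:
  8×2 = 16 → write 0 carry 1
  E×2+1 = 29 → write D carry 1
  8×2+1 = 17 → write 1 carry 1
  A×2+1 = 21 → write 5 carry 1
  5×2+1 = 11 → write B
  2×2 = 4 → write 4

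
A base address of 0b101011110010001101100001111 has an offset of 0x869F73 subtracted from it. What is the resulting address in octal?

0b101011110010001101100001111 = 0o536215417 in octal.
0x869F73 = 0o41517563 in octal.
Subtract column by column in base 8:
  7-3 → 4
  1-6 → 3 (borrow)
  4-5-1 → 6 (borrow)
  5-7-1 → 5 (borrow)
  1-1-1 → 7 (borrow)
  2-5-1 → 4 (borrow)
  6-1-1 → 4
  3-4 → 7 (borrow)
  5-0-1 → 4

0o474475634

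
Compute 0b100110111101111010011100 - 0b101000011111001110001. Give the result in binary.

0b100001111010000000101011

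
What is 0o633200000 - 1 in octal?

The trailing 5 digits are 0, so subtracting 1 borrows through: they become 7 and the next digit up decrements.

0o633177777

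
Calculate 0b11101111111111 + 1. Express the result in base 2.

0b11110000000000

The trailing 10 digits are 1 (max in base 2), so adding 1 cascades: they roll to 0 and the next digit up increments.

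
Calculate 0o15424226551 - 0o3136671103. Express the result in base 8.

0o12265335446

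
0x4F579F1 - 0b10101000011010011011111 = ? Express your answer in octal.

0o450242422

0x4F579F1 = 0o475274761 in octal.
0b10101000011010011011111 = 0o25032337 in octal.
Subtract column by column in base 8:
  1-7 → 2 (borrow)
  6-3-1 → 2
  7-3 → 4
  4-2 → 2
  7-3 → 4
  2-0 → 2
  5-5 → 0
  7-2 → 5
  4-0 → 4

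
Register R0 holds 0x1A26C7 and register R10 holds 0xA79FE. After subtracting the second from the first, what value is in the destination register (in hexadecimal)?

0xFACC9

Subtract column by column in base 16:
  7-E → 9 (borrow)
  C-F-1 → C (borrow)
  6-9-1 → C (borrow)
  2-7-1 → A (borrow)
  A-A-1 → F (borrow)
  1-0-1 → 0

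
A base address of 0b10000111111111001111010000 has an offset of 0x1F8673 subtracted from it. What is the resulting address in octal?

0b10000111111111001111010000 = 0o207771720 in octal.
0x1F8673 = 0o7703163 in octal.
Subtract column by column in base 8:
  0-3 → 5 (borrow)
  2-6-1 → 3 (borrow)
  7-1-1 → 5
  1-3 → 6 (borrow)
  7-0-1 → 6
  7-7 → 0
  7-7 → 0
  0-0 → 0
  2-0 → 2

0o200066535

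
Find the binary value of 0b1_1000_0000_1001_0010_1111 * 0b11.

0b10010000001101110001101

Multiply each base-2 digit by 3, carrying:
  1×3 = 3 → write 1 carry 1
  1×3+1 = 4 → write 0 carry 2
  1×3+2 = 5 → write 1 carry 2
  1×3+2 = 5 → write 1 carry 2
  0×3+2 = 2 → write 0 carry 1
  1×3+1 = 4 → write 0 carry 2
  0×3+2 = 2 → write 0 carry 1
  0×3+1 = 1 → write 1
  1×3 = 3 → write 1 carry 1
  0×3+1 = 1 → write 1
  0×3 = 0 → write 0
  1×3 = 3 → write 1 carry 1
  0×3+1 = 1 → write 1
  0×3 = 0 → write 0
  0×3 = 0 → write 0
  0×3 = 0 → write 0
  0×3 = 0 → write 0
  0×3 = 0 → write 0
  0×3 = 0 → write 0
  1×3 = 3 → write 1 carry 1
  1×3+1 = 4 → write 0 carry 2
  remaining carry: 10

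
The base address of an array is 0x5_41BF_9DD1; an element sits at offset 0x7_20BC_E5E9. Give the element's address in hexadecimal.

0xC627C83BA

Add column by column in base 16, right to left:
  1+9 = A
  D+E = B carry 1
  D+5+1 = 3 carry 1
  9+E+1 = 8 carry 1
  F+C+1 = C carry 1
  B+B+1 = 7 carry 1
  1+0+1 = 2
  4+2 = 6
  5+7 = C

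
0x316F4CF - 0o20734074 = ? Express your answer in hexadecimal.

0x2D33C93

0o20734074 = 0x43B83C in hexadecimal.
Subtract column by column in base 16:
  F-C → 3
  C-3 → 9
  4-8 → C (borrow)
  F-B-1 → 3
  6-3 → 3
  1-4 → D (borrow)
  3-0-1 → 2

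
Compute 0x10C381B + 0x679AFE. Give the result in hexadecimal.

Add column by column in base 16, right to left:
  B+E = 9 carry 1
  1+F+1 = 1 carry 1
  8+A+1 = 3 carry 1
  3+9+1 = D
  C+7 = 3 carry 1
  0+6+1 = 7
  1+0 = 1

0x173D319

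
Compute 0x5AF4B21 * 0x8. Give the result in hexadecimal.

Multiply each base-16 digit by 8, carrying:
  1×8 = 8 → write 8
  2×8 = 16 → write 0 carry 1
  B×8+1 = 89 → write 9 carry 5
  4×8+5 = 37 → write 5 carry 2
  F×8+2 = 122 → write A carry 7
  A×8+7 = 87 → write 7 carry 5
  5×8+5 = 45 → write D carry 2
  remaining carry: 2

0x2D7A5908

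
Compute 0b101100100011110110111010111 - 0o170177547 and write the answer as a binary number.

0b11101100001110111001110000

0o170177547 = 0b1111000001111111101100111 in binary.
Subtract column by column in base 2:
  1-1 → 0
  1-1 → 0
  1-1 → 0
  0-0 → 0
  1-0 → 1
  0-1 → 1 (borrow)
  1-1-1 → 1 (borrow)
  1-0-1 → 0
  1-1 → 0
  0-1 → 1 (borrow)
  1-1-1 → 1 (borrow)
  1-1-1 → 1 (borrow)
  0-1-1 → 0 (borrow)
  1-1-1 → 1 (borrow)
  1-1-1 → 1 (borrow)
  1-1-1 → 1 (borrow)
  1-0-1 → 0
  0-0 → 0
  0-0 → 0
  0-0 → 0
  1-0 → 1
  0-1 → 1 (borrow)
  0-1-1 → 0 (borrow)
  1-1-1 → 1 (borrow)
  1-1-1 → 1 (borrow)
  0-0-1 → 1 (borrow)
  1-0-1 → 0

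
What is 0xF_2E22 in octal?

Expand each hex digit to 4 bits: F=1111 2=0010 E=1110 2=0010 2=0010.
Group the bits in threes: 011 110 010 111 000 100 010 → 3627042.

0o3627042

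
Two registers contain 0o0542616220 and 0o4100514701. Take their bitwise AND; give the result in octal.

AND each oct digit independently (no carries):
  0&4=0, 5&1=1, 4&0=0, 2&0=0, 6&5=4, 1&1=1, 6&4=4, 2&7=2, 2&0=0, 0&1=0

0o0100414200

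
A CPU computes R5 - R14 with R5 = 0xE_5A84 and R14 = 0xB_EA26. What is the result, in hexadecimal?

0x2705E

Subtract column by column in base 16:
  4-6 → E (borrow)
  8-2-1 → 5
  A-A → 0
  5-E → 7 (borrow)
  E-B-1 → 2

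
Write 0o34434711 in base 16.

0x7239c9

Each octal digit is 3 bits: 3=011 4=100 4=100 3=011 4=100 7=111 1=001 1=001.
Group the bits into nibbles: 0111 0010 0011 1001 1100 1001 → 7239c9.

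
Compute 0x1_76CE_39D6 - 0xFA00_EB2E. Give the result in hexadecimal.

0x7CCD4EA8

Subtract column by column in base 16:
  6-E → 8 (borrow)
  D-2-1 → A
  9-B → E (borrow)
  3-E-1 → 4 (borrow)
  E-0-1 → D
  C-0 → C
  6-A → C (borrow)
  7-F-1 → 7 (borrow)
  1-0-1 → 0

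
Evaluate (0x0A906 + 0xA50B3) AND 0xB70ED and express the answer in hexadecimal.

Add column by column in base 16, right to left:
  6+3 = 9
  0+B = B
  9+0 = 9
  A+5 = F
  0+A = A
Sum = 0xAF9B9; now AND with 0xB70ED:
  A&B=A, F&7=7, 9&0=0, B&E=A, 9&D=9

0xA70A9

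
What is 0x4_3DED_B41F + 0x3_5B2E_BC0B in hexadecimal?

0x7991C702A

Add column by column in base 16, right to left:
  F+B = A carry 1
  1+0+1 = 2
  4+C = 0 carry 1
  B+B+1 = 7 carry 1
  D+E+1 = C carry 1
  E+2+1 = 1 carry 1
  D+B+1 = 9 carry 1
  3+5+1 = 9
  4+3 = 7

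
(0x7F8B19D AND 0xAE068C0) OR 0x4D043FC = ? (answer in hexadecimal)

0x7F8B19D AND 0xAE068C0 = 0x2E02080.
Then OR with 0x4D043FC.

0x6F063FC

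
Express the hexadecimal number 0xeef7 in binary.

0b1110111011110111

Expand each hex digit to 4 bits: e=1110 e=1110 f=1111 7=0111.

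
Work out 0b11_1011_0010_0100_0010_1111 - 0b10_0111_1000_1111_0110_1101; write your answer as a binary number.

Subtract column by column in base 2:
  1-1 → 0
  1-0 → 1
  1-1 → 0
  1-1 → 0
  0-0 → 0
  1-1 → 0
  0-1 → 1 (borrow)
  0-0-1 → 1 (borrow)
  0-1-1 → 0 (borrow)
  0-1-1 → 0 (borrow)
  1-1-1 → 1 (borrow)
  0-1-1 → 0 (borrow)
  0-0-1 → 1 (borrow)
  1-0-1 → 0
  0-0 → 0
  0-1 → 1 (borrow)
  1-1-1 → 1 (borrow)
  1-1-1 → 1 (borrow)
  0-1-1 → 0 (borrow)
  1-0-1 → 0
  1-0 → 1
  1-1 → 0

0b100111001010011000010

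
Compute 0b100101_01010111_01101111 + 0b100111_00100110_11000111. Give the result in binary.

Add column by column in base 2, right to left:
  1+1 = 0 carry 1
  1+1+1 = 1 carry 1
  1+1+1 = 1 carry 1
  1+0+1 = 0 carry 1
  0+0+1 = 1
  1+0 = 1
  1+1 = 0 carry 1
  0+1+1 = 0 carry 1
  1+0+1 = 0 carry 1
  1+1+1 = 1 carry 1
  1+1+1 = 1 carry 1
  0+0+1 = 1
  1+0 = 1
  0+1 = 1
  1+0 = 1
  0+0 = 0
  1+1 = 0 carry 1
  0+1+1 = 0 carry 1
  1+1+1 = 1 carry 1
  0+0+1 = 1
  0+0 = 0
  1+1 = 0 carry 1
  final carry 1

0b10011000111111000110110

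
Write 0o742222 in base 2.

Each octal digit is 3 bits: 7=111 4=100 2=010 2=010 2=010 2=010.

0b111100010010010010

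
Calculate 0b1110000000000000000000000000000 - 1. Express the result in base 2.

0b1101111111111111111111111111111

The trailing 28 digits are 0, so subtracting 1 borrows through: they become 1 and the next digit up decrements.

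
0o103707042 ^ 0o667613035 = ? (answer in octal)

0o764114077

XOR each oct digit independently (no carries):
  1^6=7, 0^6=6, 3^7=4, 7^6=1, 0^1=1, 7^3=4, 0^0=0, 4^3=7, 2^5=7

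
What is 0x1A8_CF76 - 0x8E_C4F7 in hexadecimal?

0x11A0A7F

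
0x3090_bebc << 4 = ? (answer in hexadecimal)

Shifting left by 4 bits = 1 hex digit: append 1 zero.

0x3090bebc0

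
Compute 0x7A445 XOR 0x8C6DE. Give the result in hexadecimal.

0xF629B

XOR each hex digit independently (no carries):
  7^8=F, A^C=6, 4^6=2, 4^D=9, 5^E=B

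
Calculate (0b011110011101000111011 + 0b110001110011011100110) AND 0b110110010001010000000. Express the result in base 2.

Add column by column in base 2, right to left:
  1+0 = 1
  1+1 = 0 carry 1
  0+1+1 = 0 carry 1
  1+0+1 = 0 carry 1
  1+0+1 = 0 carry 1
  1+1+1 = 1 carry 1
  0+1+1 = 0 carry 1
  0+1+1 = 0 carry 1
  0+0+1 = 1
  1+1 = 0 carry 1
  0+1+1 = 0 carry 1
  1+0+1 = 0 carry 1
  1+0+1 = 0 carry 1
  1+1+1 = 1 carry 1
  0+1+1 = 0 carry 1
  0+1+1 = 0 carry 1
  1+0+1 = 0 carry 1
  1+0+1 = 0 carry 1
  1+0+1 = 0 carry 1
  1+1+1 = 1 carry 1
  0+1+1 = 0 carry 1
  final carry 1
Sum = 0b1010000010000100100001; now AND with 0b110110010001010000000:
  1010000010000100100001
& 0110110010001010000000
= 0010000010000000000000

0b10000010000000000000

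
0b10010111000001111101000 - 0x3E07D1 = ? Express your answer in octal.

0o3276027

0b10010111000001111101000 = 0o22701750 in octal.
0x3E07D1 = 0o17403721 in octal.
Subtract column by column in base 8:
  0-1 → 7 (borrow)
  5-2-1 → 2
  7-7 → 0
  1-3 → 6 (borrow)
  0-0-1 → 7 (borrow)
  7-4-1 → 2
  2-7 → 3 (borrow)
  2-1-1 → 0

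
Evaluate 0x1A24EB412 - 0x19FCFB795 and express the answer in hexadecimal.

0x27EFC7D

Subtract column by column in base 16:
  2-5 → D (borrow)
  1-9-1 → 7 (borrow)
  4-7-1 → C (borrow)
  B-B-1 → F (borrow)
  E-F-1 → E (borrow)
  4-C-1 → 7 (borrow)
  2-F-1 → 2 (borrow)
  A-9-1 → 0
  1-1 → 0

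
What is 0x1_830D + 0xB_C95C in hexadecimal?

Add column by column in base 16, right to left:
  D+C = 9 carry 1
  0+5+1 = 6
  3+9 = C
  8+C = 4 carry 1
  1+B+1 = D

0xD4C69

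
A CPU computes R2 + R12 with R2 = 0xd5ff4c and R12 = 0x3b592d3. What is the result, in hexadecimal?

0x48b921f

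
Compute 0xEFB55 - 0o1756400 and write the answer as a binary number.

0b1110001111001010101

0xEFB55 = 0b11101111101101010101 in binary.
0o1756400 = 0b1111101110100000000 in binary.
Subtract column by column in base 2:
  1-0 → 1
  0-0 → 0
  1-0 → 1
  0-0 → 0
  1-0 → 1
  0-0 → 0
  1-0 → 1
  0-0 → 0
  1-1 → 0
  1-0 → 1
  0-1 → 1 (borrow)
  1-1-1 → 1 (borrow)
  1-1-1 → 1 (borrow)
  1-0-1 → 0
  1-1 → 0
  1-1 → 0
  0-1 → 1 (borrow)
  1-1-1 → 1 (borrow)
  1-1-1 → 1 (borrow)
  1-0-1 → 0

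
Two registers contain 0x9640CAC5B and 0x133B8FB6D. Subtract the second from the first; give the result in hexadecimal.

0x83053B0EE

Subtract column by column in base 16:
  B-D → E (borrow)
  5-6-1 → E (borrow)
  C-B-1 → 0
  A-F → B (borrow)
  C-8-1 → 3
  0-B → 5 (borrow)
  4-3-1 → 0
  6-3 → 3
  9-1 → 8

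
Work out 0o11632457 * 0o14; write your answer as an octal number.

Multiply each base-8 digit by 12, carrying:
  7×12 = 84 → write 4 carry 10
  5×12+10 = 70 → write 6 carry 8
  4×12+8 = 56 → write 0 carry 7
  2×12+7 = 31 → write 7 carry 3
  3×12+3 = 39 → write 7 carry 4
  6×12+4 = 76 → write 4 carry 9
  1×12+9 = 21 → write 5 carry 2
  1×12+2 = 14 → write 6 carry 1
  remaining carry: 1

0o165477064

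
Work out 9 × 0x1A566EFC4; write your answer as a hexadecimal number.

0xED09E6DE4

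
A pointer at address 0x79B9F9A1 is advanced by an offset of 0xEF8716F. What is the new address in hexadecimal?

Add column by column in base 16, right to left:
  1+F = 0 carry 1
  A+6+1 = 1 carry 1
  9+1+1 = B
  F+7 = 6 carry 1
  9+8+1 = 2 carry 1
  B+F+1 = B carry 1
  9+E+1 = 8 carry 1
  7+0+1 = 8

0x88B26B10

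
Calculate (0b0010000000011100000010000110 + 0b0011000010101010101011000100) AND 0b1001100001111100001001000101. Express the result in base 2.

Add column by column in base 2, right to left:
  0+0 = 0
  1+0 = 1
  1+1 = 0 carry 1
  0+0+1 = 1
  0+0 = 0
  0+0 = 0
  0+1 = 1
  1+1 = 0 carry 1
  0+0+1 = 1
  0+1 = 1
  0+0 = 0
  0+1 = 1
  0+0 = 0
  0+1 = 1
  1+0 = 1
  1+1 = 0 carry 1
  1+0+1 = 0 carry 1
  0+1+1 = 0 carry 1
  0+0+1 = 1
  0+1 = 1
  0+0 = 0
  0+0 = 0
  0+0 = 0
  0+0 = 0
  0+1 = 1
  1+1 = 0 carry 1
  final carry 1
Sum = 0b101000011000110101101001010; now AND with 0b1001100001111100001001000101:
  0101000011000110101101001010
& 1001100001111100001001000101
= 0001000001000100001001000000

0b1000001000100001001000000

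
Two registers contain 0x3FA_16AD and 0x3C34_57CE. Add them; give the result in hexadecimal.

Add column by column in base 16, right to left:
  D+E = B carry 1
  A+C+1 = 7 carry 1
  6+7+1 = E
  1+5 = 6
  A+4 = E
  F+3 = 2 carry 1
  3+C+1 = 0 carry 1
  0+3+1 = 4

0x402E6E7B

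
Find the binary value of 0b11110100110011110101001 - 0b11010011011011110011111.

Subtract column by column in base 2:
  1-1 → 0
  0-1 → 1 (borrow)
  0-1-1 → 0 (borrow)
  1-1-1 → 1 (borrow)
  0-1-1 → 0 (borrow)
  1-0-1 → 0
  0-0 → 0
  1-1 → 0
  1-1 → 0
  1-1 → 0
  1-1 → 0
  0-0 → 0
  0-1 → 1 (borrow)
  1-1-1 → 1 (borrow)
  1-0-1 → 0
  0-1 → 1 (borrow)
  0-1-1 → 0 (borrow)
  1-0-1 → 0
  0-0 → 0
  1-1 → 0
  1-0 → 1
  1-1 → 0
  1-1 → 0

0b100001011000000001010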